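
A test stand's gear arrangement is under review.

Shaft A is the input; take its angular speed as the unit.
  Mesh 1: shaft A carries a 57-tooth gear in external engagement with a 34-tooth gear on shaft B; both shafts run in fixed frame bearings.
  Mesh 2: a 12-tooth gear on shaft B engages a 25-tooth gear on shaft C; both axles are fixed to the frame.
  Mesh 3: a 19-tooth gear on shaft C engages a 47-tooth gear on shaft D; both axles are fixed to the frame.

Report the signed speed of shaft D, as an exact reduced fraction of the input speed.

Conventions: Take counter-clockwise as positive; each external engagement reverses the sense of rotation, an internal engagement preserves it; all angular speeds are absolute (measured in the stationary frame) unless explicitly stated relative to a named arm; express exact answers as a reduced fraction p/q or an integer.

-6498/19975

3-mesh fixed-axis compound train (all bearings frame-fixed)
mesh 1 [57T→34T]: |ω|/ω_in = 1×57/34 = 57/34, sense flips to −
mesh 2 [12T→25T]: |ω|/ω_in = (57/34)×12/25 = 342/425, sense flips to +
mesh 3 [19T→47T]: |ω|/ω_in = (342/425)×19/47 = 6498/19975, sense flips to −
signed output speed (× input speed) = -6498/19975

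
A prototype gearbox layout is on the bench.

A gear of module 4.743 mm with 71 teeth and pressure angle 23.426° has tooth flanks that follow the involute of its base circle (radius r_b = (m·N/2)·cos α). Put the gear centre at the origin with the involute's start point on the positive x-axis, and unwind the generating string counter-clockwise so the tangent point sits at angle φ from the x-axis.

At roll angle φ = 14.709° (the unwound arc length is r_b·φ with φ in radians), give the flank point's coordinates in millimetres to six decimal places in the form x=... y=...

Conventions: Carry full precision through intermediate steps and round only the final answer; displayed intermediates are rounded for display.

x=159.505499 y=0.865602

topology: single-mesh involute geometry — m = 4.743, N = 71
pitch radius r_p = m·N/2 = 4.743·71/2 = 168.376500
base radius r_b = r_p·cos α = 168.376500·cos 23.426° = 154.497951
roll angle φ = 14.709° = 0.25672048 rad
x = r_b·(cos φ + φ·sin φ) = 159.505499
y = r_b·(sin φ − φ·cos φ) = 0.865602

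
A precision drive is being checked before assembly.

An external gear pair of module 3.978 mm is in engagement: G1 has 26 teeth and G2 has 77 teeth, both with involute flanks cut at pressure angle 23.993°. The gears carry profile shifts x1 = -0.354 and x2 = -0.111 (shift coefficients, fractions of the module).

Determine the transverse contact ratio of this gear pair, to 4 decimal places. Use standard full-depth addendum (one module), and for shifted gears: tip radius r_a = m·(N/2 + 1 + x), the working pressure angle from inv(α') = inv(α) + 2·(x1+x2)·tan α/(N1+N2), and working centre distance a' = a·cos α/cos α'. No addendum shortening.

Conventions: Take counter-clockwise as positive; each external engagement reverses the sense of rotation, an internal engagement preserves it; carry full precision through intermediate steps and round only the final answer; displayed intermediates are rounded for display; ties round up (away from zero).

topology: single-mesh involute geometry — m = 3.978, 26T/77T pair
base radii: r_b1 = 47.245659, r_b2 = 139.919837
tip radii: r_a1 = 54.283788, r_a2 = 156.689442
inv(α') = inv(23.993°) + 2·(-0.354-0.111)·tan α/(26+77) = 0.02230675  ⇒  α' = 22.76119°
a' = a·cos α / cos α' = 204.8670·cos 23.993°/cos 22.76119° = 202.971838
action lengths: √(r_a1²−r_b1²) = 26.731579, √(r_a2²−r_b2²) = 70.526736
base pitch p_b = π·m·cos α = 11.417432
CR = (26.731579 + 70.526736 − 202.971838·sin 22.76119°)/11.417432 = 1.640503
contact ratio ≈ 1.6405

1.6405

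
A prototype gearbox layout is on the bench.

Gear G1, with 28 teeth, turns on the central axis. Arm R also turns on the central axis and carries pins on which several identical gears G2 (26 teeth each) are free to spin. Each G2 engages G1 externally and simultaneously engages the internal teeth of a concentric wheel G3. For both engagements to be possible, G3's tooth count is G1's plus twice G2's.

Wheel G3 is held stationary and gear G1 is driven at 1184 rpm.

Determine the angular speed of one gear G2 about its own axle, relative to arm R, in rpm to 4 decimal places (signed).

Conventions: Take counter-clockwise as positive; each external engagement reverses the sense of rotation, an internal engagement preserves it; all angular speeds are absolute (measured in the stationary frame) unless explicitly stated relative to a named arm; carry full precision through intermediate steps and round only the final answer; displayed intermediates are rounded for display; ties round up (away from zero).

recognized (axles ride arm R): planetary set, 28/26/80 teeth
normalise by the input: solve with ω_sun = 1, then scale by 1184 rpm
ring teeth: 28 + 2·26 = 80
28(ω_sun−ω_arm) = −80(ω_ring−ω_arm),  ω_ring = 0, ω_sun = 1
28(1−ω_arm) = −80(0−ω_arm)  ⇒  108·ω_arm = 28  ⇒  ω_arm = 7/27
sun–planet mesh: 28·(1−7/27) = −26·(ω_p−ω_arm)  ⇒  ω_p−ω_arm = -280/351
scale: ω_p−ω_arm = -280/351 × 1184 rpm = -944.5014 rpm

-944.5014 rpm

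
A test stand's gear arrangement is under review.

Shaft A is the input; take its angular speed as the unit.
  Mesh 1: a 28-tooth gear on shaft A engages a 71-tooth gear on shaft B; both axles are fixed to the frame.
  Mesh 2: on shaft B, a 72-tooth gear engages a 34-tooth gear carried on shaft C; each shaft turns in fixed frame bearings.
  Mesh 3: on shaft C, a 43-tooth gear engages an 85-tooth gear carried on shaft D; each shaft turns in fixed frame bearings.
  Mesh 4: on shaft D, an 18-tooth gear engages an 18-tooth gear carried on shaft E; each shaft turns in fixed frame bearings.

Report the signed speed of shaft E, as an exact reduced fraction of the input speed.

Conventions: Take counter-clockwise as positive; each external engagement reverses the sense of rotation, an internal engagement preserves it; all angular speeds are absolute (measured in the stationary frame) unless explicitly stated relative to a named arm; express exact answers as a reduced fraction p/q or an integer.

43344/102595

4-mesh fixed-axis compound train (all bearings frame-fixed)
mesh 1 [28T→71T]: |ω|/ω_in = 1×28/71 = 28/71, sense flips to −
mesh 2 [72T→34T]: |ω|/ω_in = (28/71)×72/34 = 1008/1207, sense flips to +
mesh 3 [43T→85T]: |ω|/ω_in = (1008/1207)×43/85 = 43344/102595, sense flips to −
mesh 4 [18T→18T]: |ω|/ω_in = (43344/102595)×18/18 = 43344/102595, sense flips to +
signed output speed (× input speed) = 43344/102595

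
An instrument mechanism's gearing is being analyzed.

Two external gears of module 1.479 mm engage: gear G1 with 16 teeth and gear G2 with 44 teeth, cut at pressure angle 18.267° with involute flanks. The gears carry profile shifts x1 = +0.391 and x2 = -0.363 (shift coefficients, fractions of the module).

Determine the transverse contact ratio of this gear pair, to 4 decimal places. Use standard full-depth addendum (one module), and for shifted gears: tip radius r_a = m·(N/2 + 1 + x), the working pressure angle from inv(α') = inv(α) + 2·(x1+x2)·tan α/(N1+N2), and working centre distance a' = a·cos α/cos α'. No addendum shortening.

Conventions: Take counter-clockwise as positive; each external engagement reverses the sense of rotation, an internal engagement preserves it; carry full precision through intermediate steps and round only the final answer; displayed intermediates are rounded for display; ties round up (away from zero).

topology: single-mesh involute geometry — m = 1.479, 16T/44T pair
base radii: r_b1 = 11.235740, r_b2 = 30.898285
tip radii: r_a1 = 13.889289, r_a2 = 33.480123
inv(α') = inv(18.267°) + 2·(+0.391-0.363)·tan α/(16+44) = 0.01156833  ⇒  α' = 18.42749°
a' = a·cos α / cos α' = 44.3700·cos 18.267°/cos 18.42749° = 44.411237
action lengths: √(r_a1²−r_b1²) = 8.165200, √(r_a2²−r_b2²) = 12.892424
base pitch p_b = π·m·cos α = 4.412265
CR = (8.165200 + 12.892424 − 44.411237·sin 18.42749°)/4.412265 = 1.590802
contact ratio ≈ 1.5908

1.5908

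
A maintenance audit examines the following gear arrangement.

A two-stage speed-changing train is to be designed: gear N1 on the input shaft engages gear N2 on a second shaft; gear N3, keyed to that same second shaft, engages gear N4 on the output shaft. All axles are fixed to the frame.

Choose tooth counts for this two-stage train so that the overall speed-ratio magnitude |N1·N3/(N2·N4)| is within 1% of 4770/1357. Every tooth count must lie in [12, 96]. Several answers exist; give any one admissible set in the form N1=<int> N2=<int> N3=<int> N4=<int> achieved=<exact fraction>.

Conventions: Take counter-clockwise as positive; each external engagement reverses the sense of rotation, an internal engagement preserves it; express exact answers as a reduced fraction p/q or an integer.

N1=53 N2=23 N3=90 N4=59 achieved=4770/1357

design class (target 4770/1357): fixed-axis compound train
target = 4770/1357 in lowest terms: an exact hit needs N1·N3 = k·4770 and N2·N4 = k·1357 for one integer k, every count in [12, 96]; additionally prefer no 1:1 stage (N1 ≠ N2, N3 ≠ N4)
k = 1: N1·N3 = 4770 = 53·90, N2·N4 = 1357 = 23·59
achieved = 53·90/(23·59) = 4770/1357; |achieved − target| = 0 ≤ 477/13570 ✓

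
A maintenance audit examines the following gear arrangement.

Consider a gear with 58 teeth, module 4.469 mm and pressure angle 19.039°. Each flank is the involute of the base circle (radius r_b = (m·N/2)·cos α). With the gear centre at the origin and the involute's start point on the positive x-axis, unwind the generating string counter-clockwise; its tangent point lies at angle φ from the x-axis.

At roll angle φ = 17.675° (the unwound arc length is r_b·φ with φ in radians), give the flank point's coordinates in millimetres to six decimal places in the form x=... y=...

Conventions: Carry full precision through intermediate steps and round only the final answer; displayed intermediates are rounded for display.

single-mesh involute tooth geometry (58T wheel at module 4.469)
pitch radius r_p = m·N/2 = 4.469·58/2 = 129.601000
base radius r_b = r_p·cos α = 129.601000·cos 19.039° = 122.511404
roll angle φ = 17.675° = 0.30848695 rad
x = r_b·(cos φ + φ·sin φ) = 128.202799
y = r_b·(sin φ − φ·cos φ) = 1.187482

x=128.202799 y=1.187482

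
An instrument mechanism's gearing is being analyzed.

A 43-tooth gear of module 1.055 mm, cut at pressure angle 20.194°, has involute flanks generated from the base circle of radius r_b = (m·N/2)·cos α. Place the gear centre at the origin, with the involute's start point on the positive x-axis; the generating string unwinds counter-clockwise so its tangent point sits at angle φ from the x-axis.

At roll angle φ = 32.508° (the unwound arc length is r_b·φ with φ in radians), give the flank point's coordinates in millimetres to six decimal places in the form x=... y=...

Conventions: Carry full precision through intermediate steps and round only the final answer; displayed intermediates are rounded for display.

x=24.443774 y=1.254801

recognized (one wheel, involute flank): single-mesh tooth geometry, m = 1.055, N = 43
pitch radius r_p = m·N/2 = 1.055·43/2 = 22.682500
base radius r_b = r_p·cos α = 22.682500·cos 20.194° = 21.288188
roll angle φ = 32.508° = 0.56737163 rad
x = r_b·(cos φ + φ·sin φ) = 24.443774
y = r_b·(sin φ − φ·cos φ) = 1.254801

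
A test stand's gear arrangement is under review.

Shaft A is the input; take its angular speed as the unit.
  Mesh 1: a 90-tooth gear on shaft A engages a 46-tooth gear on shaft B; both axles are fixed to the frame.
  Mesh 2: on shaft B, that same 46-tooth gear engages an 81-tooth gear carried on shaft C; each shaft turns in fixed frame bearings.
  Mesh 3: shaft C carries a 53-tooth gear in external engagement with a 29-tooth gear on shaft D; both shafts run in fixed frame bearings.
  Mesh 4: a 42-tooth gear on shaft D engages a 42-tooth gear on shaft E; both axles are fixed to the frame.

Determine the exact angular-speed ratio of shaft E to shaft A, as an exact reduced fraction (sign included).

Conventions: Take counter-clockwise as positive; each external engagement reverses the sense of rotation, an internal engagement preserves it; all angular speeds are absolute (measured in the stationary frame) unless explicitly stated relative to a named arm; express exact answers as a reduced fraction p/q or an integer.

class = fixed-axis compound train [4 meshes; 4 ratios multiply, 4 sense flips]
mesh 1 [90T→46T]: running ratio 45/23, sense −
mesh 2 [46T→81T]: running ratio 10/9, sense +
mesh 3 [53T→29T]: running ratio 530/261, sense −
mesh 4 [42T→42T]: running ratio 530/261, sense +
ω_out/ω_in = 530/261

530/261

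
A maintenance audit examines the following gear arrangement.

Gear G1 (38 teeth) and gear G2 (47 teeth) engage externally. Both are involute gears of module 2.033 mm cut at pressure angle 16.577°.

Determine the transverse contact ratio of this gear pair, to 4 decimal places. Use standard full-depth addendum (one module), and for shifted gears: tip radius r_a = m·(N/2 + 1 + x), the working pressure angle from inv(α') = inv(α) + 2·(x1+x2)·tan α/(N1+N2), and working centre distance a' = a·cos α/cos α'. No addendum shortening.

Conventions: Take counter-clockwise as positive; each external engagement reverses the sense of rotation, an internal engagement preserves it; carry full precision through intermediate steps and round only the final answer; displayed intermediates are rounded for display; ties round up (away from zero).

class = single-mesh tooth geometry [involute pair 38T × 47T, m = 2.033]
base radii: r_b1 = 37.021553, r_b2 = 45.789815
tip radii: r_a1 = 40.660000, r_a2 = 49.808500
no profile shift: α' = α, a' = a
action lengths: √(r_a1²−r_b1²) = 16.811907, √(r_a2²−r_b2²) = 19.600497
base pitch p_b = π·m·cos α = 6.121402
CR = (16.811907 + 19.600497 − 86.402500·sin 16.57700°)/6.121402 = 1.921366
contact ratio ≈ 1.9214

1.9214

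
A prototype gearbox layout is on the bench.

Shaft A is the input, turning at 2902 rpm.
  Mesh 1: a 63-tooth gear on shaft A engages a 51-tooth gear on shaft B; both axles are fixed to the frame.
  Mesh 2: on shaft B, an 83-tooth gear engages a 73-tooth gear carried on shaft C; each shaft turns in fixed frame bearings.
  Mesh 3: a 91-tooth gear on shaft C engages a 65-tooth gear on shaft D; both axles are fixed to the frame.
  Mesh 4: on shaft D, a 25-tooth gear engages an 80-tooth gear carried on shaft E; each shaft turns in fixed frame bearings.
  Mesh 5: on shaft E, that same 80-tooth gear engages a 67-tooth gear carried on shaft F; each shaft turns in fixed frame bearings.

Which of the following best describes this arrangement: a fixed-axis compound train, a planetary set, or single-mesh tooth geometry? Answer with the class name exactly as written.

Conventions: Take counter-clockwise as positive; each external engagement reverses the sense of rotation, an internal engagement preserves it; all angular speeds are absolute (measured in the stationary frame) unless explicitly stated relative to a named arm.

recognized (6 fixed axles, 5 meshes): fixed-axis compound train
classification: fixed-axis compound train

fixed-axis compound train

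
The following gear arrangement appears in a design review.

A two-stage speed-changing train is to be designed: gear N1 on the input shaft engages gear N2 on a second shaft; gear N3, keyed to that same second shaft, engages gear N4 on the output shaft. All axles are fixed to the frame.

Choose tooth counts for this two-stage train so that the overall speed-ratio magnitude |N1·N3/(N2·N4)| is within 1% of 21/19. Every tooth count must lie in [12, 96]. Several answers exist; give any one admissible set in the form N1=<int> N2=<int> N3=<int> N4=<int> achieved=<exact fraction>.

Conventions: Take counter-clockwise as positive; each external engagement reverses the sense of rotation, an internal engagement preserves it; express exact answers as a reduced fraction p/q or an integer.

N1=12 N2=19 N3=21 N4=12 achieved=21/19

topology: fixed-axis compound train — 2 stages, target 21/19
target = 21/19 in lowest terms: an exact hit needs N1·N3 = k·21 and N2·N4 = k·19 for one integer k, every count in [12, 96]; additionally prefer no 1:1 stage (N1 ≠ N2, N3 ≠ N4)
k = 1…11: no 1:1-free in-range split of k·21 and k·19 into factor pairs; take k = 12
k = 12: N1·N3 = 252 = 12·21, N2·N4 = 228 = 19·12
achieved = 12·21/(19·12) = 21/19; |achieved − target| = 0 ≤ 21/1900 ✓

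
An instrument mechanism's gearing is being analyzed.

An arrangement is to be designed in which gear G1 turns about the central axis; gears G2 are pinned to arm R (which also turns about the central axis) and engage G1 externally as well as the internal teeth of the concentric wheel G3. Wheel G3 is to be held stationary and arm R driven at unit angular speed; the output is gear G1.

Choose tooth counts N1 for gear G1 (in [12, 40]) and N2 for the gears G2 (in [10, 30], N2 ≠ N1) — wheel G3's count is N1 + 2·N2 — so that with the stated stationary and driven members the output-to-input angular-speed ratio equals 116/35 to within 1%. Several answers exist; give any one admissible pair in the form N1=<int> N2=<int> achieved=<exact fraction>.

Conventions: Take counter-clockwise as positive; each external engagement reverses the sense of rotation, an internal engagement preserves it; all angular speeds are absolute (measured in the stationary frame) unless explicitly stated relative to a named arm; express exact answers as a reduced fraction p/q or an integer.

planetary set to be sized for 116/35 (Willis relation)
Willis with ω_ring = 0: ω_sun/ω_arm = (N1+N3)/N1; set equal to 116/35  ⇒  N3/N1 = 116/35 − 1 = 81/35
N3 = N1 + 2·N2  ⇒  N2/N1 = (N3/N1 − 1)/2 = (81/35 − 1)/2 = 23/35
smallest multiple with N1 ≥ 12 and N2 ≥ 10: k = 1  ⇒  N1 = 1·35 = 35, N2 = 1·23 = 23 (N1 ≤ 40, N2 ≤ 30, N2 ≠ N1 ✓), N3 = 35 + 2·23 = 81
check: (N1+N3)/N1 with N1 = 35, N3 = 81 gives 116/35; |achieved − target| = 0 ≤ 29/875 ✓

N1=35 N2=23 achieved=116/35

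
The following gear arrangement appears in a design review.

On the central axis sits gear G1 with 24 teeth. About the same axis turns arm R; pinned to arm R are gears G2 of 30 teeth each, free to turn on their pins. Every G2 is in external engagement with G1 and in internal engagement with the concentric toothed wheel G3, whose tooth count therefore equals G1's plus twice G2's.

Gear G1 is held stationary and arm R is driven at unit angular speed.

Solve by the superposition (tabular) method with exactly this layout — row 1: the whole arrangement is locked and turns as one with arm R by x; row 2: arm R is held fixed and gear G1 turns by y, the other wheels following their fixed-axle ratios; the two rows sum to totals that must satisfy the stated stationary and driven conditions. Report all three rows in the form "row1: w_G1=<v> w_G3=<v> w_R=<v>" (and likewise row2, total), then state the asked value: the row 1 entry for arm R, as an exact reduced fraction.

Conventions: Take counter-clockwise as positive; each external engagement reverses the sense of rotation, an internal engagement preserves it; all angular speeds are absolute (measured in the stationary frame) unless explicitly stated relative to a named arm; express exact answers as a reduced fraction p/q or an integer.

class = planetary set [G3 = 24+2·30 = 84; Willis about the carrier]
row 1 (train locked, turned with arm): all members turn x
row 2 — arm fixed, fixed-axis ratios: sun y, ring −(24/84)·y, arm 0
boundary: total ω_sun = x + y = 0 and total ω_arm = x = 1  ⇒  y = -1, x = 1
row 2 ring = −(24/84)·(-1) = 2/7
totals (row 1 + row 2): sun 1 + (-1) = 0, ring 1 + 2/7 = 9/7, arm 1 + 0 = 1
asked cell (row1, arm) = 1

row1: w_G1=1 w_G3=1 w_R=1
row2: w_G1=-1 w_G3=2/7 w_R=0
total: w_G1=0 w_G3=9/7 w_R=1
asked value: 1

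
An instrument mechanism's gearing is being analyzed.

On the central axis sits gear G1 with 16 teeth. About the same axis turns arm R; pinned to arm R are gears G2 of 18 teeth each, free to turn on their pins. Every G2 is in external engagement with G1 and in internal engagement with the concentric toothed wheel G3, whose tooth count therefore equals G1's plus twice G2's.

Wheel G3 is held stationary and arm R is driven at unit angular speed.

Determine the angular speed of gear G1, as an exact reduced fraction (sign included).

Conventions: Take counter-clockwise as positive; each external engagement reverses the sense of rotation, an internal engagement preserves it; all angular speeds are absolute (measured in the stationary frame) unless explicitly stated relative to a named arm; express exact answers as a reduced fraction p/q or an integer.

recognized (axles ride arm R): planetary set, 16/18/52 teeth
ring teeth: 16 + 2·18 = 52
16(ω_sun−ω_arm) = −52(ω_ring−ω_arm),  ω_ring = 0, ω_arm = 1
ω_sun = 1 − (52/16)(0−1) = 17/4
exact speed ratio = 17/4

17/4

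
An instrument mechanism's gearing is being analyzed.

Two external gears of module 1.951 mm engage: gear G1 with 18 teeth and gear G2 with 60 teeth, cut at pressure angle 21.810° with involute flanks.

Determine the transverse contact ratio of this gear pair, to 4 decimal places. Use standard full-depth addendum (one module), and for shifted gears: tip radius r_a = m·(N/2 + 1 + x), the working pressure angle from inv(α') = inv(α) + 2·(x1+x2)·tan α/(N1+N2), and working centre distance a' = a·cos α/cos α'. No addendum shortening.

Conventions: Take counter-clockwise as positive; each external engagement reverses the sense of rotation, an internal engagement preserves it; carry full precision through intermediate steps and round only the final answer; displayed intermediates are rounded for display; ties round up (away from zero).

1.5819

recognized (one external pair, fixed centres): single-mesh tooth geometry, m = 1.951, N1 = 18, N2 = 60
base radii: r_b1 = 16.302144, r_b2 = 54.340481
tip radii: r_a1 = 19.510000, r_a2 = 60.481000
no profile shift: α' = α, a' = a
action lengths: √(r_a1²−r_b1²) = 10.718218, √(r_a2²−r_b2²) = 26.553032
base pitch p_b = π·m·cos α = 5.690522
CR = (10.718218 + 26.553032 − 76.089000·sin 21.81000°)/5.690522 = 1.581913
contact ratio ≈ 1.5819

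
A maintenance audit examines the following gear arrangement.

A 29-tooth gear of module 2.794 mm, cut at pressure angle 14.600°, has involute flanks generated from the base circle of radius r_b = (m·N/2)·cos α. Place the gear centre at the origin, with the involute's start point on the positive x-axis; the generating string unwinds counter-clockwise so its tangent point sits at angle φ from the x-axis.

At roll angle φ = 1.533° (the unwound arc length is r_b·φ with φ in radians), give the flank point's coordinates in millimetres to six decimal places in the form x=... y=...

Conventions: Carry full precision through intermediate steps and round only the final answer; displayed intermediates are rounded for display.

single-mesh involute tooth geometry (29T wheel at module 2.794)
pitch radius r_p = m·N/2 = 2.794·29/2 = 40.513000
base radius r_b = r_p·cos α = 40.513000·cos 14.600° = 39.204802
roll angle φ = 1.533° = 0.02675590 rad
x = r_b·(cos φ + φ·sin φ) = 39.218832
y = r_b·(sin φ − φ·cos φ) = 0.000250

x=39.218832 y=0.000250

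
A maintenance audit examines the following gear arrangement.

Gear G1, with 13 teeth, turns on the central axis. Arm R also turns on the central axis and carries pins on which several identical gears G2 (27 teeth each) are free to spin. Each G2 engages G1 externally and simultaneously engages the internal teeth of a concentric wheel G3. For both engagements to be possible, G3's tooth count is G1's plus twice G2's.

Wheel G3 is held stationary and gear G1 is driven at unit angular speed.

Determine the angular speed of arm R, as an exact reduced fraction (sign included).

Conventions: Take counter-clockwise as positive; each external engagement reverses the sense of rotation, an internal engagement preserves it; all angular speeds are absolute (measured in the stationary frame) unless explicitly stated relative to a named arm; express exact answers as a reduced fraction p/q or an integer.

planetary set (13T centre, 27T on arm, 67T internal) — Willis relation
ring teeth: 13 + 2·27 = 67
13(ω_sun−ω_arm) = −67(ω_ring−ω_arm),  ω_ring = 0, ω_sun = 1
13(1−ω_arm) = −67(0−ω_arm)  ⇒  80·ω_arm = 13  ⇒  ω_arm = 13/80
exact speed ratio = 13/80

13/80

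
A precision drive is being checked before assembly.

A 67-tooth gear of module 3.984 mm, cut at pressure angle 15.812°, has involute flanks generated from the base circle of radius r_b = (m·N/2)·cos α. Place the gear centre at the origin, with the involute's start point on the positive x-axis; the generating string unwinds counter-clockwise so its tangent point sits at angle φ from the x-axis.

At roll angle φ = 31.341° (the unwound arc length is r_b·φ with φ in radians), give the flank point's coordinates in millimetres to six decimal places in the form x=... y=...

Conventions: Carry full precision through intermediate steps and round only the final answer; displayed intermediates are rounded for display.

x=146.212019 y=6.798460

topology: single-mesh involute geometry — m = 3.984, N = 67
pitch radius r_p = m·N/2 = 3.984·67/2 = 133.464000
base radius r_b = r_p·cos α = 133.464000·cos 15.812° = 128.413849
roll angle φ = 31.341° = 0.54700364 rad
x = r_b·(cos φ + φ·sin φ) = 146.212019
y = r_b·(sin φ − φ·cos φ) = 6.798460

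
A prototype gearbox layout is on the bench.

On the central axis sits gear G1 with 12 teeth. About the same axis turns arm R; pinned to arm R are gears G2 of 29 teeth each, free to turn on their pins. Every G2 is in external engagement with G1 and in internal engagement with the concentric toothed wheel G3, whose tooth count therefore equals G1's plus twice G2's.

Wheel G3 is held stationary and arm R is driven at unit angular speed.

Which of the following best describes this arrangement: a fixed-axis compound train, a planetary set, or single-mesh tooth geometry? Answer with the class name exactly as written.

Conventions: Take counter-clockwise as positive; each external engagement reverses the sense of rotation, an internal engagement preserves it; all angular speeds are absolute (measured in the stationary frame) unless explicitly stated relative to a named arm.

class = planetary set [G3 = 12+2·29 = 70; Willis about the carrier]
classification: planetary set

planetary set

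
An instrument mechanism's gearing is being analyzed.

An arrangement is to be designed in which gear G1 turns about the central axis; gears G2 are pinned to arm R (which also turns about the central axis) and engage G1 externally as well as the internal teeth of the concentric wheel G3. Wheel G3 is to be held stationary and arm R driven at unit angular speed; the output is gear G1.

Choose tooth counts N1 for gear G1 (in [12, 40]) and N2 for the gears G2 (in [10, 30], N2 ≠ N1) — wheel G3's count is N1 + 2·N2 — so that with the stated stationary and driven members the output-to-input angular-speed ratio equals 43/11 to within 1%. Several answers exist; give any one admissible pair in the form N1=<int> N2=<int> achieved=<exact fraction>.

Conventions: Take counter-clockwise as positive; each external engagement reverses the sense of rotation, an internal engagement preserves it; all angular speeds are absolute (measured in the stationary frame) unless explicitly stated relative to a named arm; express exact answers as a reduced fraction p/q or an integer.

design class (target 43/11): planetary set
Willis with ω_ring = 0: ω_sun/ω_arm = (N1+N3)/N1; set equal to 43/11  ⇒  N3/N1 = 43/11 − 1 = 32/11
N3 = N1 + 2·N2  ⇒  N2/N1 = (N3/N1 − 1)/2 = (32/11 − 1)/2 = 21/22
smallest multiple with N1 ≥ 12 and N2 ≥ 10: k = 1  ⇒  N1 = 1·22 = 22, N2 = 1·21 = 21 (N1 ≤ 40, N2 ≤ 30, N2 ≠ N1 ✓), N3 = 22 + 2·21 = 64
check: (N1+N3)/N1 with N1 = 22, N3 = 64 gives 43/11; |achieved − target| = 0 ≤ 43/1100 ✓

N1=22 N2=21 achieved=43/11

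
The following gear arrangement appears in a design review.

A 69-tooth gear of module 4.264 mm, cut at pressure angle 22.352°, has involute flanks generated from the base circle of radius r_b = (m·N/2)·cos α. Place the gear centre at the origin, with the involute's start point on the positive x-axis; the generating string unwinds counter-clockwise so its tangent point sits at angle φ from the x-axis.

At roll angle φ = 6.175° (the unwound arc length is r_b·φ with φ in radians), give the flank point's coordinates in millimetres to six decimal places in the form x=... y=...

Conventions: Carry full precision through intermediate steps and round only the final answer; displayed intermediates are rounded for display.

single-mesh involute tooth geometry (69T wheel at module 4.264)
pitch radius r_p = m·N/2 = 4.264·69/2 = 147.108000
base radius r_b = r_p·cos α = 147.108000·cos 22.352° = 136.055034
roll angle φ = 6.175° = 0.10777408 rad
x = r_b·(cos φ + φ·sin φ) = 136.842897
y = r_b·(sin φ − φ·cos φ) = 0.056706

x=136.842897 y=0.056706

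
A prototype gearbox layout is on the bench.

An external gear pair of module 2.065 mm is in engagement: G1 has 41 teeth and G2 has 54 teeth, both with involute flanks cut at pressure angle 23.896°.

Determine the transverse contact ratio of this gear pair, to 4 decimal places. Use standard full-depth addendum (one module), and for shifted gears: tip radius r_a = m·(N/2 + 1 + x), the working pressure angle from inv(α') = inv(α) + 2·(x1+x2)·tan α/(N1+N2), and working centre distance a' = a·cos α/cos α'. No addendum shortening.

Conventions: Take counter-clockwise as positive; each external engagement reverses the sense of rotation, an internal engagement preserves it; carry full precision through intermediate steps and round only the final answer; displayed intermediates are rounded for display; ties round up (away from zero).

recognized (one external pair, fixed centres): single-mesh tooth geometry, m = 2.065, N1 = 41, N2 = 54
base radii: r_b1 = 38.703853, r_b2 = 50.975806
tip radii: r_a1 = 44.397500, r_a2 = 57.820000
no profile shift: α' = α, a' = a
action lengths: √(r_a1²−r_b1²) = 21.752006, √(r_a2²−r_b2²) = 27.287719
base pitch p_b = π·m·cos α = 5.931304
CR = (21.752006 + 27.287719 − 98.087500·sin 23.89600°)/5.931304 = 1.569075
contact ratio ≈ 1.5691

1.5691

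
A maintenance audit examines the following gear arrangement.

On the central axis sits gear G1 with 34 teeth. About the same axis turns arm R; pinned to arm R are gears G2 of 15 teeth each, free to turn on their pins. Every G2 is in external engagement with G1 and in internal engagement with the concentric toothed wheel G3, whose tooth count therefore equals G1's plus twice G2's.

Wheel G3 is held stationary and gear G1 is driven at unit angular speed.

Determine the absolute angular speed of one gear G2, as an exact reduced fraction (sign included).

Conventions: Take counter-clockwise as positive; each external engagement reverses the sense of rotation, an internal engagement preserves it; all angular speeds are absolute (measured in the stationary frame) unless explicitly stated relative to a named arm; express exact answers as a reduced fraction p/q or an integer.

class = planetary set [G3 = 34+2·15 = 64; Willis about the carrier]
ring teeth: 34 + 2·15 = 64
34(ω_sun−ω_arm) = −64(ω_ring−ω_arm),  ω_ring = 0, ω_sun = 1
34(1−ω_arm) = −64(0−ω_arm)  ⇒  98·ω_arm = 34  ⇒  ω_arm = 17/49
sun–planet mesh: 34·(1−17/49) = −15·(ω_p−ω_arm)  ⇒  ω_p−ω_arm = -1088/735
ω_p = 17/49 − 1088/735 = -17/15
exact speed ratio = -17/15

-17/15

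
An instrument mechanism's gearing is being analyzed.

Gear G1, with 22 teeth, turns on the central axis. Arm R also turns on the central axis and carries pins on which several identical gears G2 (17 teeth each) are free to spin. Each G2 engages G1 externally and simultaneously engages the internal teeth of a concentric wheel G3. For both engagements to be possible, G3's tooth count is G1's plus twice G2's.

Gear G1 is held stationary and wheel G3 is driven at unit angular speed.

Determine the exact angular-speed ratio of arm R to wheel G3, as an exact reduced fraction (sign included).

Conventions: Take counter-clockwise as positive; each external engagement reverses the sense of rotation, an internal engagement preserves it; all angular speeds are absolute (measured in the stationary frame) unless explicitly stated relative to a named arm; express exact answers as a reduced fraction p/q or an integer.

recognized (axles ride arm R): planetary set, 22/17/56 teeth
ring teeth: 22 + 2·17 = 56
22(ω_sun−ω_arm) = −56(ω_ring−ω_arm),  ω_sun = 0, ω_ring = 1
22(0−ω_arm) = −56(1−ω_arm)  ⇒  78·ω_arm = 56  ⇒  ω_arm = 28/39
ω_out/ω_in = 28/39

28/39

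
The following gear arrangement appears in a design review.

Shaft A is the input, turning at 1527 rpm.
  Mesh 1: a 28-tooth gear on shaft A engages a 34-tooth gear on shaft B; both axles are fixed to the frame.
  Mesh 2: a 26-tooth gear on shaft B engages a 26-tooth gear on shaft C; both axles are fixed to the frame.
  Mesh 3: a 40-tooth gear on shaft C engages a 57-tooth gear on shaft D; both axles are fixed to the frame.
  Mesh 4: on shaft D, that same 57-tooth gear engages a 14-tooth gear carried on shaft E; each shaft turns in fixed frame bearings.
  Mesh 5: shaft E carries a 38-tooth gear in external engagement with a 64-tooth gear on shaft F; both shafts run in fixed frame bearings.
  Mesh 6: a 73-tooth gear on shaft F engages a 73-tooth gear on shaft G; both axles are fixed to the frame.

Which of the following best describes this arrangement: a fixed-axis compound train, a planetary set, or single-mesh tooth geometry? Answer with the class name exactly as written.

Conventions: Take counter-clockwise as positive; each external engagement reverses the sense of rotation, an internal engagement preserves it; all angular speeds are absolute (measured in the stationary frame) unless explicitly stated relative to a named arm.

fixed-axis compound train

6-mesh fixed-axis compound train (all bearings frame-fixed)
classification: fixed-axis compound train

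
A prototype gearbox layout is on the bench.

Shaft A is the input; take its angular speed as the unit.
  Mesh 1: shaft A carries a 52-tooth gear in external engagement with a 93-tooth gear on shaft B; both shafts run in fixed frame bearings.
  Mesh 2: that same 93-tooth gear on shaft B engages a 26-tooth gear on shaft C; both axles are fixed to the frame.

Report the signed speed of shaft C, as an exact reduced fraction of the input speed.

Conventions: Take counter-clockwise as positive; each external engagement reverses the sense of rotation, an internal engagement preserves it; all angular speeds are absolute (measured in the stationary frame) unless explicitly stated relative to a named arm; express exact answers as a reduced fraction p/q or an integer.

2

2-mesh fixed-axis compound train (all bearings frame-fixed)
mesh 1 [52T→93T]: |ω|/ω_in = 1×52/93 = 52/93, sense flips to −
mesh 2 [93T→26T]: |ω|/ω_in = (52/93)×93/26 = 2, sense flips to +
signed output speed (× input speed) = 2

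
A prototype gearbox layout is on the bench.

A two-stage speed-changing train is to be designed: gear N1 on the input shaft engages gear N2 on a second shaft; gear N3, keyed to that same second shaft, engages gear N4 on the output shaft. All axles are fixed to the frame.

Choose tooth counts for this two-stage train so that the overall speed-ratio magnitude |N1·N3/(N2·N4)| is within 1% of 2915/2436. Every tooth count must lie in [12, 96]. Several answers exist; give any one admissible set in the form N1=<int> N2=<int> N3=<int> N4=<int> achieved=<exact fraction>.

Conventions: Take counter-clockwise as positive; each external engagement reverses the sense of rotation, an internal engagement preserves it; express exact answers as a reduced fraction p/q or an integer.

class = fixed-axis compound train [2-stage, 2915/2436 wanted]
target = 2915/2436 in lowest terms: an exact hit needs N1·N3 = k·2915 and N2·N4 = k·2436 for one integer k, every count in [12, 96]; additionally prefer no 1:1 stage (N1 ≠ N2, N3 ≠ N4)
k = 1: N1·N3 = 2915 = 53·55, N2·N4 = 2436 = 28·87
achieved = 53·55/(28·87) = 2915/2436; |achieved − target| = 0 ≤ 583/48720 ✓

N1=53 N2=28 N3=55 N4=87 achieved=2915/2436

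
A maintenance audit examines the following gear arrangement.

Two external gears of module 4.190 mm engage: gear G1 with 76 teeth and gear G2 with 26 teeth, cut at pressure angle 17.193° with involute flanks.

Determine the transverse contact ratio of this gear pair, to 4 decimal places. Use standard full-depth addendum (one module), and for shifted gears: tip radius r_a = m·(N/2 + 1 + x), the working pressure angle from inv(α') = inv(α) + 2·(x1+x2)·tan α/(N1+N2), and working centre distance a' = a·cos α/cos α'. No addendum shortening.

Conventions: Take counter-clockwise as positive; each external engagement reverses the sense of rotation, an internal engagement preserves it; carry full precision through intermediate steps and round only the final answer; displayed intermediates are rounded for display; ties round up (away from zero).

1.8797

class = single-mesh tooth geometry [involute pair 76T × 26T, m = 4.190]
base radii: r_b1 = 152.105172, r_b2 = 52.035980
tip radii: r_a1 = 163.410000, r_a2 = 58.660000
no profile shift: α' = α, a' = a
action lengths: √(r_a1²−r_b1²) = 59.723067, √(r_a2²−r_b2²) = 27.078634
base pitch p_b = π·m·cos α = 12.575066
CR = (59.723067 + 27.078634 − 213.690000·sin 17.19300°)/12.575066 = 1.879655
contact ratio ≈ 1.8797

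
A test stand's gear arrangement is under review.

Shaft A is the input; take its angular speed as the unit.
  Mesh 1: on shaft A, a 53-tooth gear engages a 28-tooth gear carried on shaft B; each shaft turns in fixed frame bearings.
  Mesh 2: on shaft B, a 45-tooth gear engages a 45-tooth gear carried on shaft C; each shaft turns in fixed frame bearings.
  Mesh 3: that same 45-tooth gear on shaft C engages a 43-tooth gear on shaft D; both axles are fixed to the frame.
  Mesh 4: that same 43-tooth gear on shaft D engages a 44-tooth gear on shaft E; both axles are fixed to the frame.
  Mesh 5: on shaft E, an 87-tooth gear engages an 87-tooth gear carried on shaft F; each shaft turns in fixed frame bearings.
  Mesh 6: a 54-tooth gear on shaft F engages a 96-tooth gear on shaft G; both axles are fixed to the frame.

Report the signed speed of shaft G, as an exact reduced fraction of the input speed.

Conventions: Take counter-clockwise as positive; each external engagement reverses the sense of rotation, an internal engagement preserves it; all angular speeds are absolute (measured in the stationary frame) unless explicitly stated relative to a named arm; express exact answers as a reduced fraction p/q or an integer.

21465/19712

6-mesh fixed-axis compound train (all bearings frame-fixed)
mesh 1 [53T→28T]: |ω|/ω_in = 1×53/28 = 53/28, sense flips to −
mesh 2 [45T→45T]: |ω|/ω_in = (53/28)×45/45 = 53/28, sense flips to +
mesh 3 [45T→43T]: |ω|/ω_in = (53/28)×45/43 = 2385/1204, sense flips to −
mesh 4 [43T→44T]: |ω|/ω_in = (2385/1204)×43/44 = 2385/1232, sense flips to +
mesh 5 [87T→87T]: |ω|/ω_in = (2385/1232)×87/87 = 2385/1232, sense flips to −
mesh 6 [54T→96T]: |ω|/ω_in = (2385/1232)×54/96 = 21465/19712, sense flips to +
signed output speed (× input speed) = 21465/19712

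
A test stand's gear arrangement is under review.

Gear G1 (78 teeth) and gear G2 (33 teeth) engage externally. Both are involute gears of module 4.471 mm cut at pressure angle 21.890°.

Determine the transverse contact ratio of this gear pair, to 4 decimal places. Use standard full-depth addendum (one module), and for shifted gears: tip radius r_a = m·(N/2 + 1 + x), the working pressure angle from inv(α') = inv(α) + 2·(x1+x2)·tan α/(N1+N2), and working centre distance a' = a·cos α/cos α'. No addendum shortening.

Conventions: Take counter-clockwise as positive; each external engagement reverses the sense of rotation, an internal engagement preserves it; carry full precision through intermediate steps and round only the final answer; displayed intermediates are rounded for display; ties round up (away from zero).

1.6555

recognized (one external pair, fixed centres): single-mesh tooth geometry, m = 4.471, N1 = 78, N2 = 33
base radii: r_b1 = 161.797228, r_b2 = 68.452674
tip radii: r_a1 = 178.840000, r_a2 = 78.242500
no profile shift: α' = α, a' = a
action lengths: √(r_a1²−r_b1²) = 76.193192, √(r_a2²−r_b2²) = 37.896178
base pitch p_b = π·m·cos α = 13.033359
CR = (76.193192 + 37.896178 − 248.140500·sin 21.89000°)/13.033359 = 1.655458
contact ratio ≈ 1.6555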